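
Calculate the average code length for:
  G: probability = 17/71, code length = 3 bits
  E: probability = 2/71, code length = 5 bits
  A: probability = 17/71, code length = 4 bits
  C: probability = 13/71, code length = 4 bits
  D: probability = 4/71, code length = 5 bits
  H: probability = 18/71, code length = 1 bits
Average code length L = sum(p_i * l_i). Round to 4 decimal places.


Weighted contributions p_i * l_i:
  G: (17/71) * 3 = 51/71
  E: (2/71) * 5 = 10/71
  A: (17/71) * 4 = 68/71
  C: (13/71) * 4 = 52/71
  D: (4/71) * 5 = 20/71
  H: (18/71) * 1 = 18/71
Sum = (51 + 10 + 68 + 52 + 20 + 18)/71 = 219/71

L = 219/71 = 3.0845 bits/symbol


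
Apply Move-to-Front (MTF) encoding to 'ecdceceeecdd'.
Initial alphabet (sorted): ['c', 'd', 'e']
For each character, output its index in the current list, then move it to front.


MTF encoding:
'e': index 2 in ['c', 'd', 'e'] -> ['e', 'c', 'd']
'c': index 1 in ['e', 'c', 'd'] -> ['c', 'e', 'd']
'd': index 2 in ['c', 'e', 'd'] -> ['d', 'c', 'e']
'c': index 1 in ['d', 'c', 'e'] -> ['c', 'd', 'e']
'e': index 2 in ['c', 'd', 'e'] -> ['e', 'c', 'd']
'c': index 1 in ['e', 'c', 'd'] -> ['c', 'e', 'd']
'e': index 1 in ['c', 'e', 'd'] -> ['e', 'c', 'd']
'e': index 0 in ['e', 'c', 'd'] -> ['e', 'c', 'd']
'e': index 0 in ['e', 'c', 'd'] -> ['e', 'c', 'd']
'c': index 1 in ['e', 'c', 'd'] -> ['c', 'e', 'd']
'd': index 2 in ['c', 'e', 'd'] -> ['d', 'c', 'e']
'd': index 0 in ['d', 'c', 'e'] -> ['d', 'c', 'e']


Output: [2, 1, 2, 1, 2, 1, 1, 0, 0, 1, 2, 0]


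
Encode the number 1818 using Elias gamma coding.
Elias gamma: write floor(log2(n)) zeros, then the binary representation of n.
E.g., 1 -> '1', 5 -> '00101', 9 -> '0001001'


num_bits = floor(log2(1818)) + 1 = 11
leading_zeros = num_bits - 1 = 10
binary(1818) = 11100011010

Elias gamma(1818) = '0000000000' + '11100011010' = 000000000011100011010 (21 bits)


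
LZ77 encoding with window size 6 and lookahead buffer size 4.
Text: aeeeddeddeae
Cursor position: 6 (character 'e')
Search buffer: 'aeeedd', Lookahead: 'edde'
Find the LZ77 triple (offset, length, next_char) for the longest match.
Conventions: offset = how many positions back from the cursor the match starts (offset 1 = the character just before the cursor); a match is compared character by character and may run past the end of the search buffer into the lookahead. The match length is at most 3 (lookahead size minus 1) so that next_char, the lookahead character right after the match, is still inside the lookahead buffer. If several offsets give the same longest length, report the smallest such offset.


Try each offset into the search buffer:
  offset=1 (pos 5, char 'd'): match length 0
  offset=2 (pos 4, char 'd'): match length 0
  offset=3 (pos 3, char 'e'): match length 3
  offset=4 (pos 2, char 'e'): match length 1
  offset=5 (pos 1, char 'e'): match length 1
  offset=6 (pos 0, char 'a'): match length 0
Longest match has length 3 at offset 3.
next_char = character at position 6 + 3 = 9 -> 'e'

Best match: offset=3, length=3 (matching 'edd' starting at position 3)
LZ77 triple: (3, 3, 'e')


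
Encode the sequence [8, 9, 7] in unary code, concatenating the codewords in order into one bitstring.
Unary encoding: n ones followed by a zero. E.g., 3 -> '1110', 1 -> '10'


Encode each number as n ones followed by a terminating 0:
  8 -> 111111110 (9 bits)
  9 -> 1111111110 (10 bits)
  7 -> 11111110 (8 bits)
Total length = 9 + 10 + 8 = 27 bits.

Unary([8, 9, 7]) = 111111110111111111011111110 (27 bits)


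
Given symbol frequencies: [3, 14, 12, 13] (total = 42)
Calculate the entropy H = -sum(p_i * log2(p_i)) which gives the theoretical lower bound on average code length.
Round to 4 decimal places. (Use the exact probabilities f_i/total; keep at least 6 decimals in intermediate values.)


Per-symbol terms -p_i * log2(p_i) with p_i = f_i/42:
  p = 3/42 = 0.071429: log2(p) = -3.807355, -p*log2(p) = 0.271954
  p = 14/42 = 0.333333: log2(p) = -1.584963, -p*log2(p) = 0.528321
  p = 12/42 = 0.285714: log2(p) = -1.807355, -p*log2(p) = 0.516387
  p = 13/42 = 0.309524: log2(p) = -1.691878, -p*log2(p) = 0.523676
H = 0.271954 + 0.528321 + 0.516387 + 0.523676 = 1.840338

H = 1.8403 bits/symbol


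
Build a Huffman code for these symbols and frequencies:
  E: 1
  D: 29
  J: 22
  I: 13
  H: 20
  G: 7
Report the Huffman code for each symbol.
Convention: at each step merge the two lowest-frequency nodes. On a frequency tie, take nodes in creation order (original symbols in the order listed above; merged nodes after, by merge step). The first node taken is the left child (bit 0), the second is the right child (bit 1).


Huffman tree construction:
Step 1: Merge E(1) + G(7) = 8
Step 2: Merge (E+G)(8) + I(13) = 21
Step 3: Merge H(20) + ((E+G)+I)(21) = 41
Step 4: Merge J(22) + D(29) = 51
Step 5: Merge (H+((E+G)+I))(41) + (J+D)(51) = 92
Read each symbol's code off the tree from the root (left child = 0, right child = 1).

Codes:
  E: 0100 (length 4)
  D: 11 (length 2)
  J: 10 (length 2)
  I: 011 (length 3)
  H: 00 (length 2)
  G: 0101 (length 4)
Average code length: 213/92 = 2.3152 bits/symbol


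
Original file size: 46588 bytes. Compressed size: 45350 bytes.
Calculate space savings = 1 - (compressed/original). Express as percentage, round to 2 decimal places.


ratio = compressed/original = 45350/46588 = 0.973427
savings = 1 - ratio = 1 - 0.973427 = 0.026573
as a percentage: 0.026573 * 100 = 2.66%

Space savings = 1 - 45350/46588 = 2.66%


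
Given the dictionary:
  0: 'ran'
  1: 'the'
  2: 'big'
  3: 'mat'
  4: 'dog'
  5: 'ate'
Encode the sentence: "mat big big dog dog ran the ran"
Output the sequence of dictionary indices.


Look up each word in the dictionary:
  'mat' -> 3
  'big' -> 2
  'big' -> 2
  'dog' -> 4
  'dog' -> 4
  'ran' -> 0
  'the' -> 1
  'ran' -> 0

Encoded: [3, 2, 2, 4, 4, 0, 1, 0]


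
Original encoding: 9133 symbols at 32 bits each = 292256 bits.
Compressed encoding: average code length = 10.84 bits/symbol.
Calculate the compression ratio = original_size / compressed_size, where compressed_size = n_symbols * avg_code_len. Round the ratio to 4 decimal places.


original_size = n_symbols * orig_bits = 9133 * 32 = 292256 bits
compressed_size = n_symbols * avg_code_len = 9133 * 10.84 = 99001.72 bits
ratio = original_size / compressed_size = 292256 / 99001.72 = 2.952

Compression ratio = 2.952


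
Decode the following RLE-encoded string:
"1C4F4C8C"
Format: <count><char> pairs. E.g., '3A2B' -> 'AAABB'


Expanding each <count><char> pair:
  1C -> 'C'
  4F -> 'FFFF'
  4C -> 'CCCC'
  8C -> 'CCCCCCCC'

Decoded = CFFFFCCCCCCCCCCCC


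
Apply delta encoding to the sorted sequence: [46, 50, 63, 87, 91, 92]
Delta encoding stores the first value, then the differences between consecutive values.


First value: 46
Deltas:
  50 - 46 = 4
  63 - 50 = 13
  87 - 63 = 24
  91 - 87 = 4
  92 - 91 = 1


Delta encoded: [46, 4, 13, 24, 4, 1]


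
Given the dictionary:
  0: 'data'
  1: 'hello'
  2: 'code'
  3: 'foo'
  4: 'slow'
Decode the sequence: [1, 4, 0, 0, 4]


Look up each index in the dictionary:
  1 -> 'hello'
  4 -> 'slow'
  0 -> 'data'
  0 -> 'data'
  4 -> 'slow'

Decoded: "hello slow data data slow"


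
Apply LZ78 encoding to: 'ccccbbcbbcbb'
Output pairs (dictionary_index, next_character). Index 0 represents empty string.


LZ78 encoding steps:
Dictionary: {0: ''}
Step 1: w='' (idx 0), next='c' -> output (0, 'c'), add 'c' as idx 1
Step 2: w='c' (idx 1), next='c' -> output (1, 'c'), add 'cc' as idx 2
Step 3: w='c' (idx 1), next='b' -> output (1, 'b'), add 'cb' as idx 3
Step 4: w='' (idx 0), next='b' -> output (0, 'b'), add 'b' as idx 4
Step 5: w='cb' (idx 3), next='b' -> output (3, 'b'), add 'cbb' as idx 5
Step 6: w='cbb' (idx 5), end of input -> output (5, '')


Encoded: [(0, 'c'), (1, 'c'), (1, 'b'), (0, 'b'), (3, 'b'), (5, '')]


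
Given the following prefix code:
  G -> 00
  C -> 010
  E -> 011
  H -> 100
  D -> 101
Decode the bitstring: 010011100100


Decoding step by step:
Bits 010 -> C
Bits 011 -> E
Bits 100 -> H
Bits 100 -> H


Decoded message: CEHH


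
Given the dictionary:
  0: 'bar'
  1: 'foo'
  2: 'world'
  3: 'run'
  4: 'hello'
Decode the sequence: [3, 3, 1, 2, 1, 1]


Look up each index in the dictionary:
  3 -> 'run'
  3 -> 'run'
  1 -> 'foo'
  2 -> 'world'
  1 -> 'foo'
  1 -> 'foo'

Decoded: "run run foo world foo foo"


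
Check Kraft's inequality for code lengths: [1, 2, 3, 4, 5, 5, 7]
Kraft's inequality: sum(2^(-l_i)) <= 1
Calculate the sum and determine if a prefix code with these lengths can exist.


Sum = 2^(-1) + 2^(-2) + 2^(-3) + 2^(-4) + 2^(-5) + 2^(-5) + 2^(-7)
    = 0.5 + 0.25 + 0.125 + 0.0625 + 0.03125 + 0.03125 + 0.0078125
    = 129/128 = 1.0078125
Since 1.0078125 > 1, Kraft's inequality is NOT satisfied.
A prefix code with these lengths CANNOT exist.

Kraft sum = 1.0078125. Not satisfied.


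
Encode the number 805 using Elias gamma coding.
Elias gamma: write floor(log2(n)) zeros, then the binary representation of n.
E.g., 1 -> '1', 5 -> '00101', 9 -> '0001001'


num_bits = floor(log2(805)) + 1 = 10
leading_zeros = num_bits - 1 = 9
binary(805) = 1100100101

Elias gamma(805) = '000000000' + '1100100101' = 0000000001100100101 (19 bits)


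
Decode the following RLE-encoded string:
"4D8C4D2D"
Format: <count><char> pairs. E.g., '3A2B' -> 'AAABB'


Expanding each <count><char> pair:
  4D -> 'DDDD'
  8C -> 'CCCCCCCC'
  4D -> 'DDDD'
  2D -> 'DD'

Decoded = DDDDCCCCCCCCDDDDDD


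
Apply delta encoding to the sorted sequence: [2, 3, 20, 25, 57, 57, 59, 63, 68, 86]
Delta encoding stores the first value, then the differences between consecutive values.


First value: 2
Deltas:
  3 - 2 = 1
  20 - 3 = 17
  25 - 20 = 5
  57 - 25 = 32
  57 - 57 = 0
  59 - 57 = 2
  63 - 59 = 4
  68 - 63 = 5
  86 - 68 = 18


Delta encoded: [2, 1, 17, 5, 32, 0, 2, 4, 5, 18]


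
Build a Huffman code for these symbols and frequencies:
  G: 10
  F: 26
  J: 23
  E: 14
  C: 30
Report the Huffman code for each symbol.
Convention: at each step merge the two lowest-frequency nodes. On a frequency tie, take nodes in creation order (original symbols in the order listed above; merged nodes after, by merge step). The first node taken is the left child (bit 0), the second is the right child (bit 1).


Huffman tree construction:
Step 1: Merge G(10) + E(14) = 24
Step 2: Merge J(23) + (G+E)(24) = 47
Step 3: Merge F(26) + C(30) = 56
Step 4: Merge (J+(G+E))(47) + (F+C)(56) = 103
Read each symbol's code off the tree from the root (left child = 0, right child = 1).

Codes:
  G: 010 (length 3)
  F: 10 (length 2)
  J: 00 (length 2)
  E: 011 (length 3)
  C: 11 (length 2)
Average code length: 230/103 = 2.2330 bits/symbol


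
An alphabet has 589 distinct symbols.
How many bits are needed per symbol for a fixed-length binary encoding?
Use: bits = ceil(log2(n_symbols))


log2(589) = 9.2021
Bracket: 2^9 = 512 < 589 <= 2^10 = 1024
So ceil(log2(589)) = 10

bits = ceil(log2(589)) = ceil(9.2021) = 10 bits


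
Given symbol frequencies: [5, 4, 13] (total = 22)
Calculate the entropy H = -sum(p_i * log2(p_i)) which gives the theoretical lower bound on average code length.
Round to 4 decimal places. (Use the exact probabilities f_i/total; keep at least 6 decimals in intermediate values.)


Per-symbol terms -p_i * log2(p_i) with p_i = f_i/22:
  p = 5/22 = 0.227273: log2(p) = -2.137504, -p*log2(p) = 0.485796
  p = 4/22 = 0.181818: log2(p) = -2.459432, -p*log2(p) = 0.447169
  p = 13/22 = 0.590909: log2(p) = -0.758992, -p*log2(p) = 0.448495
H = 0.485796 + 0.447169 + 0.448495 = 1.381460

H = 1.3815 bits/symbol


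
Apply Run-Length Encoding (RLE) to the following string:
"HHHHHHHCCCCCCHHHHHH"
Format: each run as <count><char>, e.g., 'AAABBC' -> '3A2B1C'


Scanning runs left to right:
  i=0: run of 'H' x 7 -> '7H'
  i=7: run of 'C' x 6 -> '6C'
  i=13: run of 'H' x 6 -> '6H'

RLE = 7H6C6H


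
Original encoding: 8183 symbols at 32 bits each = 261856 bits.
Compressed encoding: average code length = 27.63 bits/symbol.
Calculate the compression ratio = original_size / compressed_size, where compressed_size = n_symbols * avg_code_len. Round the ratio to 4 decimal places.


original_size = n_symbols * orig_bits = 8183 * 32 = 261856 bits
compressed_size = n_symbols * avg_code_len = 8183 * 27.63 = 226096.29 bits
ratio = original_size / compressed_size = 261856 / 226096.29 = 1.1582

Compression ratio = 1.1582


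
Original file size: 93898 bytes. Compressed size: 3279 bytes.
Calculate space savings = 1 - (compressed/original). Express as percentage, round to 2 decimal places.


ratio = compressed/original = 3279/93898 = 0.034921
savings = 1 - ratio = 1 - 0.034921 = 0.965079
as a percentage: 0.965079 * 100 = 96.51%

Space savings = 1 - 3279/93898 = 96.51%


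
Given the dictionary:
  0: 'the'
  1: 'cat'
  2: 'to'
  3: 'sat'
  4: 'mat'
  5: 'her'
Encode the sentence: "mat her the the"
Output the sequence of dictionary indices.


Look up each word in the dictionary:
  'mat' -> 4
  'her' -> 5
  'the' -> 0
  'the' -> 0

Encoded: [4, 5, 0, 0]


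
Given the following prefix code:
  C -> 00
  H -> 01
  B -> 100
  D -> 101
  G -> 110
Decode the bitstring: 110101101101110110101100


Decoding step by step:
Bits 110 -> G
Bits 101 -> D
Bits 101 -> D
Bits 101 -> D
Bits 110 -> G
Bits 110 -> G
Bits 101 -> D
Bits 100 -> B


Decoded message: GDDDGGDB


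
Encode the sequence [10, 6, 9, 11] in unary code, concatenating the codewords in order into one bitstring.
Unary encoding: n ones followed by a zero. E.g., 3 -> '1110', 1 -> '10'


Encode each number as n ones followed by a terminating 0:
  10 -> 11111111110 (11 bits)
  6 -> 1111110 (7 bits)
  9 -> 1111111110 (10 bits)
  11 -> 111111111110 (12 bits)
Total length = 11 + 7 + 10 + 12 = 40 bits.

Unary([10, 6, 9, 11]) = 1111111111011111101111111110111111111110 (40 bits)


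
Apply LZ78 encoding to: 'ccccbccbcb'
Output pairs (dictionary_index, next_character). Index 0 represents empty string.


LZ78 encoding steps:
Dictionary: {0: ''}
Step 1: w='' (idx 0), next='c' -> output (0, 'c'), add 'c' as idx 1
Step 2: w='c' (idx 1), next='c' -> output (1, 'c'), add 'cc' as idx 2
Step 3: w='c' (idx 1), next='b' -> output (1, 'b'), add 'cb' as idx 3
Step 4: w='cc' (idx 2), next='b' -> output (2, 'b'), add 'ccb' as idx 4
Step 5: w='cb' (idx 3), end of input -> output (3, '')


Encoded: [(0, 'c'), (1, 'c'), (1, 'b'), (2, 'b'), (3, '')]


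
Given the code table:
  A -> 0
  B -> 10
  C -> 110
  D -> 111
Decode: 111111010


Decoding:
111 -> D
111 -> D
0 -> A
10 -> B


Result: DDAB


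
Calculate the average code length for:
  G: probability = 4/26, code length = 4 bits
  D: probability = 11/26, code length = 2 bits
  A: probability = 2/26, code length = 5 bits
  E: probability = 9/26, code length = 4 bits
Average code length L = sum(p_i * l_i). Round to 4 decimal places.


Weighted contributions p_i * l_i:
  G: (4/26) * 4 = 16/26
  D: (11/26) * 2 = 22/26
  A: (2/26) * 5 = 10/26
  E: (9/26) * 4 = 36/26
Sum = (16 + 22 + 10 + 36)/26 = 84/26

L = 84/26 = 3.2308 bits/symbol


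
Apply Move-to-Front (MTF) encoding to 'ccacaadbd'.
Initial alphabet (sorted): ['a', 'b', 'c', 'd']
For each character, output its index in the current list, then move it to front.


MTF encoding:
'c': index 2 in ['a', 'b', 'c', 'd'] -> ['c', 'a', 'b', 'd']
'c': index 0 in ['c', 'a', 'b', 'd'] -> ['c', 'a', 'b', 'd']
'a': index 1 in ['c', 'a', 'b', 'd'] -> ['a', 'c', 'b', 'd']
'c': index 1 in ['a', 'c', 'b', 'd'] -> ['c', 'a', 'b', 'd']
'a': index 1 in ['c', 'a', 'b', 'd'] -> ['a', 'c', 'b', 'd']
'a': index 0 in ['a', 'c', 'b', 'd'] -> ['a', 'c', 'b', 'd']
'd': index 3 in ['a', 'c', 'b', 'd'] -> ['d', 'a', 'c', 'b']
'b': index 3 in ['d', 'a', 'c', 'b'] -> ['b', 'd', 'a', 'c']
'd': index 1 in ['b', 'd', 'a', 'c'] -> ['d', 'b', 'a', 'c']


Output: [2, 0, 1, 1, 1, 0, 3, 3, 1]


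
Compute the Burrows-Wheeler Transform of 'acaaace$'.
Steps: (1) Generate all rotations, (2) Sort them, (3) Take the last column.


Rotations (sorted):
  0: $acaaace -> last char: e
  1: aaace$ac -> last char: c
  2: aace$aca -> last char: a
  3: acaaace$ -> last char: $
  4: ace$acaa -> last char: a
  5: caaace$a -> last char: a
  6: ce$acaaa -> last char: a
  7: e$acaaac -> last char: c


BWT = eca$aaac


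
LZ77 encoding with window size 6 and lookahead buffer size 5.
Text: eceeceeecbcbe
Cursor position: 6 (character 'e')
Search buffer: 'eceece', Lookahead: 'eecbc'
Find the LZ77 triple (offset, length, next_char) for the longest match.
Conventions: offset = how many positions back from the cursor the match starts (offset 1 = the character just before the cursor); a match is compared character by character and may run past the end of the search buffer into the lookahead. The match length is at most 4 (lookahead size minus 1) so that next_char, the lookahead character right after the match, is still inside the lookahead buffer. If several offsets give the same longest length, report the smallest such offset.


Try each offset into the search buffer:
  offset=1 (pos 5, char 'e'): match length 2
  offset=2 (pos 4, char 'c'): match length 0
  offset=3 (pos 3, char 'e'): match length 1
  offset=4 (pos 2, char 'e'): match length 3
  offset=5 (pos 1, char 'c'): match length 0
  offset=6 (pos 0, char 'e'): match length 1
Longest match has length 3 at offset 4.
next_char = character at position 6 + 3 = 9 -> 'b'

Best match: offset=4, length=3 (matching 'eec' starting at position 2)
LZ77 triple: (4, 3, 'b')


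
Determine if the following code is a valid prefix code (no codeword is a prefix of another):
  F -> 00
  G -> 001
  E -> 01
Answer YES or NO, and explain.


Checking each pair (does one codeword prefix another?):
  F='00' vs G='001': prefix -- VIOLATION

NO -- this is NOT a valid prefix code. F (00) is a prefix of G (001).


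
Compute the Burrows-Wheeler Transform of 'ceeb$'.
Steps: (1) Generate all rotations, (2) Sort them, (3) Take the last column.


Rotations (sorted):
  0: $ceeb -> last char: b
  1: b$cee -> last char: e
  2: ceeb$ -> last char: $
  3: eb$ce -> last char: e
  4: eeb$c -> last char: c


BWT = be$ec


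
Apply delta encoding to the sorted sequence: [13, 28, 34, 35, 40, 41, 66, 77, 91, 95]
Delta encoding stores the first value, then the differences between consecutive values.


First value: 13
Deltas:
  28 - 13 = 15
  34 - 28 = 6
  35 - 34 = 1
  40 - 35 = 5
  41 - 40 = 1
  66 - 41 = 25
  77 - 66 = 11
  91 - 77 = 14
  95 - 91 = 4


Delta encoded: [13, 15, 6, 1, 5, 1, 25, 11, 14, 4]


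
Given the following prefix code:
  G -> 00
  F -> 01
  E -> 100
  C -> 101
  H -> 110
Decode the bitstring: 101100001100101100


Decoding step by step:
Bits 101 -> C
Bits 100 -> E
Bits 00 -> G
Bits 110 -> H
Bits 01 -> F
Bits 01 -> F
Bits 100 -> E


Decoded message: CEGHFFE


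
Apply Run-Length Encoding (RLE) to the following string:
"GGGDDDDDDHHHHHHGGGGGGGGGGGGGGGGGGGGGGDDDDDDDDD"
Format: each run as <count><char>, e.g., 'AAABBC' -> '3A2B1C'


Scanning runs left to right:
  i=0: run of 'G' x 3 -> '3G'
  i=3: run of 'D' x 6 -> '6D'
  i=9: run of 'H' x 6 -> '6H'
  i=15: run of 'G' x 22 -> '22G'
  i=37: run of 'D' x 9 -> '9D'

RLE = 3G6D6H22G9D


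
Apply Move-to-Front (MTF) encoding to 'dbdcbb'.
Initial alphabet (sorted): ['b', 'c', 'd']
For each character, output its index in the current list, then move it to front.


MTF encoding:
'd': index 2 in ['b', 'c', 'd'] -> ['d', 'b', 'c']
'b': index 1 in ['d', 'b', 'c'] -> ['b', 'd', 'c']
'd': index 1 in ['b', 'd', 'c'] -> ['d', 'b', 'c']
'c': index 2 in ['d', 'b', 'c'] -> ['c', 'd', 'b']
'b': index 2 in ['c', 'd', 'b'] -> ['b', 'c', 'd']
'b': index 0 in ['b', 'c', 'd'] -> ['b', 'c', 'd']


Output: [2, 1, 1, 2, 2, 0]


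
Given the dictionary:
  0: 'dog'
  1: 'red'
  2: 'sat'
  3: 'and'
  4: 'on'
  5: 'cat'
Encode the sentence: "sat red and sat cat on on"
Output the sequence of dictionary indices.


Look up each word in the dictionary:
  'sat' -> 2
  'red' -> 1
  'and' -> 3
  'sat' -> 2
  'cat' -> 5
  'on' -> 4
  'on' -> 4

Encoded: [2, 1, 3, 2, 5, 4, 4]


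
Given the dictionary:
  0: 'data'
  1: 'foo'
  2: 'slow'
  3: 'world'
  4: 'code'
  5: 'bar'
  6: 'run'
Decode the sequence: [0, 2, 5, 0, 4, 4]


Look up each index in the dictionary:
  0 -> 'data'
  2 -> 'slow'
  5 -> 'bar'
  0 -> 'data'
  4 -> 'code'
  4 -> 'code'

Decoded: "data slow bar data code code"


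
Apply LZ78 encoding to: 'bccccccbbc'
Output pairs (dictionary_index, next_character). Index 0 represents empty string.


LZ78 encoding steps:
Dictionary: {0: ''}
Step 1: w='' (idx 0), next='b' -> output (0, 'b'), add 'b' as idx 1
Step 2: w='' (idx 0), next='c' -> output (0, 'c'), add 'c' as idx 2
Step 3: w='c' (idx 2), next='c' -> output (2, 'c'), add 'cc' as idx 3
Step 4: w='cc' (idx 3), next='c' -> output (3, 'c'), add 'ccc' as idx 4
Step 5: w='b' (idx 1), next='b' -> output (1, 'b'), add 'bb' as idx 5
Step 6: w='c' (idx 2), end of input -> output (2, '')


Encoded: [(0, 'b'), (0, 'c'), (2, 'c'), (3, 'c'), (1, 'b'), (2, '')]


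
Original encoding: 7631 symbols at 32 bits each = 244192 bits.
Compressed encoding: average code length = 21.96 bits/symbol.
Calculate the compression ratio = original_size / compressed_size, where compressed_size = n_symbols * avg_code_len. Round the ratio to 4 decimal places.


original_size = n_symbols * orig_bits = 7631 * 32 = 244192 bits
compressed_size = n_symbols * avg_code_len = 7631 * 21.96 = 167576.76 bits
ratio = original_size / compressed_size = 244192 / 167576.76 = 1.4572

Compression ratio = 1.4572


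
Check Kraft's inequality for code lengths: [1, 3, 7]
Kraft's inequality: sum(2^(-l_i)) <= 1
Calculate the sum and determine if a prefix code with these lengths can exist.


Sum = 2^(-1) + 2^(-3) + 2^(-7)
    = 0.5 + 0.125 + 0.0078125
    = 81/128 = 0.6328125
Since 0.6328125 <= 1, Kraft's inequality IS satisfied.
A prefix code with these lengths CAN exist.

Kraft sum = 0.6328125. Satisfied.


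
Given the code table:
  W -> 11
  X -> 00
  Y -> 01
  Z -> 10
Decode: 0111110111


Decoding:
01 -> Y
11 -> W
11 -> W
01 -> Y
11 -> W


Result: YWWYW


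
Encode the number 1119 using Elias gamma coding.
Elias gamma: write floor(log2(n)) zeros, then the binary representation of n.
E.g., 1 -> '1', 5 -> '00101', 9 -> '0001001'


num_bits = floor(log2(1119)) + 1 = 11
leading_zeros = num_bits - 1 = 10
binary(1119) = 10001011111

Elias gamma(1119) = '0000000000' + '10001011111' = 000000000010001011111 (21 bits)


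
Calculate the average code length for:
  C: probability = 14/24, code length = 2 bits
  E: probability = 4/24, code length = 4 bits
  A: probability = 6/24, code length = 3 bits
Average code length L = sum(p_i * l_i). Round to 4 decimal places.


Weighted contributions p_i * l_i:
  C: (14/24) * 2 = 28/24
  E: (4/24) * 4 = 16/24
  A: (6/24) * 3 = 18/24
Sum = (28 + 16 + 18)/24 = 62/24

L = 62/24 = 2.5833 bits/symbol


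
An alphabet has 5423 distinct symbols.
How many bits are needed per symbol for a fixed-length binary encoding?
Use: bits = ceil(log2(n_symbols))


log2(5423) = 12.4049
Bracket: 2^12 = 4096 < 5423 <= 2^13 = 8192
So ceil(log2(5423)) = 13

bits = ceil(log2(5423)) = ceil(12.4049) = 13 bits


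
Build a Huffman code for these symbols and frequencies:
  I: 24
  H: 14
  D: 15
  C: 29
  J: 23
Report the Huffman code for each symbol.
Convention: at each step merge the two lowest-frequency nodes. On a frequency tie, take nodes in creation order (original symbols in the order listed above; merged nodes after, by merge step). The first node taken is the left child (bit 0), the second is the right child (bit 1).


Huffman tree construction:
Step 1: Merge H(14) + D(15) = 29
Step 2: Merge J(23) + I(24) = 47
Step 3: Merge C(29) + (H+D)(29) = 58
Step 4: Merge (J+I)(47) + (C+(H+D))(58) = 105
Read each symbol's code off the tree from the root (left child = 0, right child = 1).

Codes:
  I: 01 (length 2)
  H: 110 (length 3)
  D: 111 (length 3)
  C: 10 (length 2)
  J: 00 (length 2)
Average code length: 239/105 = 2.2762 bits/symbol


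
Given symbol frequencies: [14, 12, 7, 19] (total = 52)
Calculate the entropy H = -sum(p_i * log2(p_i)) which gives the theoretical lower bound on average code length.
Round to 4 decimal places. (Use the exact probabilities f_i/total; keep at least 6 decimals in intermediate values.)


Per-symbol terms -p_i * log2(p_i) with p_i = f_i/52:
  p = 14/52 = 0.269231: log2(p) = -1.893085, -p*log2(p) = 0.509677
  p = 12/52 = 0.230769: log2(p) = -2.115477, -p*log2(p) = 0.488187
  p = 7/52 = 0.134615: log2(p) = -2.893085, -p*log2(p) = 0.389454
  p = 19/52 = 0.365385: log2(p) = -1.452512, -p*log2(p) = 0.530726
H = 0.509677 + 0.488187 + 0.389454 + 0.530726 = 1.918044

H = 1.918 bits/symbol


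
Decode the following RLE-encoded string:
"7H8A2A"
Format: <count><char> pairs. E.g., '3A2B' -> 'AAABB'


Expanding each <count><char> pair:
  7H -> 'HHHHHHH'
  8A -> 'AAAAAAAA'
  2A -> 'AA'

Decoded = HHHHHHHAAAAAAAAAA


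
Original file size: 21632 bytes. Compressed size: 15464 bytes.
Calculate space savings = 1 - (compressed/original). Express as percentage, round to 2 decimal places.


ratio = compressed/original = 15464/21632 = 0.714867
savings = 1 - ratio = 1 - 0.714867 = 0.285133
as a percentage: 0.285133 * 100 = 28.51%

Space savings = 1 - 15464/21632 = 28.51%


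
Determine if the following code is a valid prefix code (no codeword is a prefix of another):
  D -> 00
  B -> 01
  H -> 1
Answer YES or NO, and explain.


Checking each pair (does one codeword prefix another?):
  D='00' vs B='01': no prefix
  D='00' vs H='1': no prefix
  B='01' vs D='00': no prefix
  B='01' vs H='1': no prefix
  H='1' vs D='00': no prefix
  H='1' vs B='01': no prefix
No violation found over all pairs.

YES -- this is a valid prefix code. No codeword is a prefix of any other codeword.


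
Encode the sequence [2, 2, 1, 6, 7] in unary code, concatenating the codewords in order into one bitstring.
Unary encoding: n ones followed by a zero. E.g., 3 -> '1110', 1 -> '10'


Encode each number as n ones followed by a terminating 0:
  2 -> 110 (3 bits)
  2 -> 110 (3 bits)
  1 -> 10 (2 bits)
  6 -> 1111110 (7 bits)
  7 -> 11111110 (8 bits)
Total length = 3 + 3 + 2 + 7 + 8 = 23 bits.

Unary([2, 2, 1, 6, 7]) = 11011010111111011111110 (23 bits)


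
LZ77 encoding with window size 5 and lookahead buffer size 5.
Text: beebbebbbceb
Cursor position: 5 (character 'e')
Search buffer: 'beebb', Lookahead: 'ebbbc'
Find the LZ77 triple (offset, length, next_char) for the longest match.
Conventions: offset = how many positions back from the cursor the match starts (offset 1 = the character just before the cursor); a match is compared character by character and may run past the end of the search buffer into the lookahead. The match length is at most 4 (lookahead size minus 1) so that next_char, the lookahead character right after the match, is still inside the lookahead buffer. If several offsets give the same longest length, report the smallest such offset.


Try each offset into the search buffer:
  offset=1 (pos 4, char 'b'): match length 0
  offset=2 (pos 3, char 'b'): match length 0
  offset=3 (pos 2, char 'e'): match length 3
  offset=4 (pos 1, char 'e'): match length 1
  offset=5 (pos 0, char 'b'): match length 0
Longest match has length 3 at offset 3.
next_char = character at position 5 + 3 = 8 -> 'b'

Best match: offset=3, length=3 (matching 'ebb' starting at position 2)
LZ77 triple: (3, 3, 'b')


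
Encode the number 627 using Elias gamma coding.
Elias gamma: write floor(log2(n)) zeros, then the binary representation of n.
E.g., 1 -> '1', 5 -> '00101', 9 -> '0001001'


num_bits = floor(log2(627)) + 1 = 10
leading_zeros = num_bits - 1 = 9
binary(627) = 1001110011

Elias gamma(627) = '000000000' + '1001110011' = 0000000001001110011 (19 bits)


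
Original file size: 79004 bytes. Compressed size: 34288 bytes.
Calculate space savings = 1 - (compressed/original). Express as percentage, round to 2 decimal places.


ratio = compressed/original = 34288/79004 = 0.434003
savings = 1 - ratio = 1 - 0.434003 = 0.565997
as a percentage: 0.565997 * 100 = 56.6%

Space savings = 1 - 34288/79004 = 56.6%


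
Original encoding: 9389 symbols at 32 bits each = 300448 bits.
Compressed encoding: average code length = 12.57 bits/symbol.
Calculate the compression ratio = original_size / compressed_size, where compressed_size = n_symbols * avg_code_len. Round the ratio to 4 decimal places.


original_size = n_symbols * orig_bits = 9389 * 32 = 300448 bits
compressed_size = n_symbols * avg_code_len = 9389 * 12.57 = 118019.73 bits
ratio = original_size / compressed_size = 300448 / 118019.73 = 2.5457

Compression ratio = 2.5457


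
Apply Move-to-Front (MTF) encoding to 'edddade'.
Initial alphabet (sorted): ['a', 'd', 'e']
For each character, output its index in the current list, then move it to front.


MTF encoding:
'e': index 2 in ['a', 'd', 'e'] -> ['e', 'a', 'd']
'd': index 2 in ['e', 'a', 'd'] -> ['d', 'e', 'a']
'd': index 0 in ['d', 'e', 'a'] -> ['d', 'e', 'a']
'd': index 0 in ['d', 'e', 'a'] -> ['d', 'e', 'a']
'a': index 2 in ['d', 'e', 'a'] -> ['a', 'd', 'e']
'd': index 1 in ['a', 'd', 'e'] -> ['d', 'a', 'e']
'e': index 2 in ['d', 'a', 'e'] -> ['e', 'd', 'a']


Output: [2, 2, 0, 0, 2, 1, 2]


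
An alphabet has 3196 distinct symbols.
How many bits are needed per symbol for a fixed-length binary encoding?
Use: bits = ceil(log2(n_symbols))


log2(3196) = 11.6421
Bracket: 2^11 = 2048 < 3196 <= 2^12 = 4096
So ceil(log2(3196)) = 12

bits = ceil(log2(3196)) = ceil(11.6421) = 12 bits


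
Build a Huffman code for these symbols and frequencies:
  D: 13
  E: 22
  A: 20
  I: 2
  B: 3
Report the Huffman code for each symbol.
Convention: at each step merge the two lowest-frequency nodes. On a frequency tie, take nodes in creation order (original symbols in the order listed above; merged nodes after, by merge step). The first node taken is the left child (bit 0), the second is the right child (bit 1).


Huffman tree construction:
Step 1: Merge I(2) + B(3) = 5
Step 2: Merge (I+B)(5) + D(13) = 18
Step 3: Merge ((I+B)+D)(18) + A(20) = 38
Step 4: Merge E(22) + (((I+B)+D)+A)(38) = 60
Read each symbol's code off the tree from the root (left child = 0, right child = 1).

Codes:
  D: 101 (length 3)
  E: 0 (length 1)
  A: 11 (length 2)
  I: 1000 (length 4)
  B: 1001 (length 4)
Average code length: 121/60 = 2.0167 bits/symbol


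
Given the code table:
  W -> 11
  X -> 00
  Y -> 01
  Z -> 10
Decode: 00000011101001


Decoding:
00 -> X
00 -> X
00 -> X
11 -> W
10 -> Z
10 -> Z
01 -> Y


Result: XXXWZZY


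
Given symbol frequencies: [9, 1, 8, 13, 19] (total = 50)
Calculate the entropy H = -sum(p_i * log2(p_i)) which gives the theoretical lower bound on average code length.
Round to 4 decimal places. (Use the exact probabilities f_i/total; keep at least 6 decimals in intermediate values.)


Per-symbol terms -p_i * log2(p_i) with p_i = f_i/50:
  p = 9/50 = 0.180000: log2(p) = -2.473931, -p*log2(p) = 0.445308
  p = 1/50 = 0.020000: log2(p) = -5.643856, -p*log2(p) = 0.112877
  p = 8/50 = 0.160000: log2(p) = -2.643856, -p*log2(p) = 0.423017
  p = 13/50 = 0.260000: log2(p) = -1.943416, -p*log2(p) = 0.505288
  p = 19/50 = 0.380000: log2(p) = -1.395929, -p*log2(p) = 0.530453
H = 0.445308 + 0.112877 + 0.423017 + 0.505288 + 0.530453 = 2.016943

H = 2.0169 bits/symbol


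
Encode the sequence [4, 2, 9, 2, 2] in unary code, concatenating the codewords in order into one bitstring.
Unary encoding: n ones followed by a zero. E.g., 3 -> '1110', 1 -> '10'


Encode each number as n ones followed by a terminating 0:
  4 -> 11110 (5 bits)
  2 -> 110 (3 bits)
  9 -> 1111111110 (10 bits)
  2 -> 110 (3 bits)
  2 -> 110 (3 bits)
Total length = 5 + 3 + 10 + 3 + 3 = 24 bits.

Unary([4, 2, 9, 2, 2]) = 111101101111111110110110 (24 bits)


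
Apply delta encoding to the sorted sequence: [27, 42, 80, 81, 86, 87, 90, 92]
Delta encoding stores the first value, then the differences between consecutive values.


First value: 27
Deltas:
  42 - 27 = 15
  80 - 42 = 38
  81 - 80 = 1
  86 - 81 = 5
  87 - 86 = 1
  90 - 87 = 3
  92 - 90 = 2


Delta encoded: [27, 15, 38, 1, 5, 1, 3, 2]


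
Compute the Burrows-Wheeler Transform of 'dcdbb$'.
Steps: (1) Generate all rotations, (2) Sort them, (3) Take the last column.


Rotations (sorted):
  0: $dcdbb -> last char: b
  1: b$dcdb -> last char: b
  2: bb$dcd -> last char: d
  3: cdbb$d -> last char: d
  4: dbb$dc -> last char: c
  5: dcdbb$ -> last char: $


BWT = bbddc$


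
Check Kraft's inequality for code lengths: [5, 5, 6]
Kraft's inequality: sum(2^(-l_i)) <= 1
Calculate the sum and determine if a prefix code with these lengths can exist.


Sum = 2^(-5) + 2^(-5) + 2^(-6)
    = 0.03125 + 0.03125 + 0.015625
    = 5/64 = 0.078125
Since 0.078125 <= 1, Kraft's inequality IS satisfied.
A prefix code with these lengths CAN exist.

Kraft sum = 0.078125. Satisfied.


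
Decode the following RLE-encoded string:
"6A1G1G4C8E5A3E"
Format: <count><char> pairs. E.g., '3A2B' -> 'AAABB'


Expanding each <count><char> pair:
  6A -> 'AAAAAA'
  1G -> 'G'
  1G -> 'G'
  4C -> 'CCCC'
  8E -> 'EEEEEEEE'
  5A -> 'AAAAA'
  3E -> 'EEE'

Decoded = AAAAAAGGCCCCEEEEEEEEAAAAAEEE


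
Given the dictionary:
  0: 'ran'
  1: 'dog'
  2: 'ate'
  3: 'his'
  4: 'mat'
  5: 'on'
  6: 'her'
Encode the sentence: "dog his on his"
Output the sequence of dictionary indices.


Look up each word in the dictionary:
  'dog' -> 1
  'his' -> 3
  'on' -> 5
  'his' -> 3

Encoded: [1, 3, 5, 3]


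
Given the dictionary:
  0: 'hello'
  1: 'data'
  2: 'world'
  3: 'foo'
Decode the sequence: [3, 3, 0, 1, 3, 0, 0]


Look up each index in the dictionary:
  3 -> 'foo'
  3 -> 'foo'
  0 -> 'hello'
  1 -> 'data'
  3 -> 'foo'
  0 -> 'hello'
  0 -> 'hello'

Decoded: "foo foo hello data foo hello hello"


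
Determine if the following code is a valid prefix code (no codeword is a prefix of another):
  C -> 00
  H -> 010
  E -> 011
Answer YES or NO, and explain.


Checking each pair (does one codeword prefix another?):
  C='00' vs H='010': no prefix
  C='00' vs E='011': no prefix
  H='010' vs C='00': no prefix
  H='010' vs E='011': no prefix
  E='011' vs C='00': no prefix
  E='011' vs H='010': no prefix
No violation found over all pairs.

YES -- this is a valid prefix code. No codeword is a prefix of any other codeword.


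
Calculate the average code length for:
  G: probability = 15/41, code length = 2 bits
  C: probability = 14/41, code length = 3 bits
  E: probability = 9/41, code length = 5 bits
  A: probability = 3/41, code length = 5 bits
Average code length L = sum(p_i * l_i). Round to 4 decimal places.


Weighted contributions p_i * l_i:
  G: (15/41) * 2 = 30/41
  C: (14/41) * 3 = 42/41
  E: (9/41) * 5 = 45/41
  A: (3/41) * 5 = 15/41
Sum = (30 + 42 + 45 + 15)/41 = 132/41

L = 132/41 = 3.2195 bits/symbol


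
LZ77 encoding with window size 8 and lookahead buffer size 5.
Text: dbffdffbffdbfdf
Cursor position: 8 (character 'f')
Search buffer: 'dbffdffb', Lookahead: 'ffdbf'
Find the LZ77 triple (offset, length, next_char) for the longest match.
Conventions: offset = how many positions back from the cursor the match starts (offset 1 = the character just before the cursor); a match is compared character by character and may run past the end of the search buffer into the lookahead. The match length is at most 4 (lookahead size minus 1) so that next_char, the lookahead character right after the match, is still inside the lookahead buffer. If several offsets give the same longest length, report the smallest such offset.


Try each offset into the search buffer:
  offset=1 (pos 7, char 'b'): match length 0
  offset=2 (pos 6, char 'f'): match length 1
  offset=3 (pos 5, char 'f'): match length 2
  offset=4 (pos 4, char 'd'): match length 0
  offset=5 (pos 3, char 'f'): match length 1
  offset=6 (pos 2, char 'f'): match length 3
  offset=7 (pos 1, char 'b'): match length 0
  offset=8 (pos 0, char 'd'): match length 0
Longest match has length 3 at offset 6.
next_char = character at position 8 + 3 = 11 -> 'b'

Best match: offset=6, length=3 (matching 'ffd' starting at position 2)
LZ77 triple: (6, 3, 'b')


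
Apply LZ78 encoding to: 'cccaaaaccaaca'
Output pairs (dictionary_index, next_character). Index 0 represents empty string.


LZ78 encoding steps:
Dictionary: {0: ''}
Step 1: w='' (idx 0), next='c' -> output (0, 'c'), add 'c' as idx 1
Step 2: w='c' (idx 1), next='c' -> output (1, 'c'), add 'cc' as idx 2
Step 3: w='' (idx 0), next='a' -> output (0, 'a'), add 'a' as idx 3
Step 4: w='a' (idx 3), next='a' -> output (3, 'a'), add 'aa' as idx 4
Step 5: w='a' (idx 3), next='c' -> output (3, 'c'), add 'ac' as idx 5
Step 6: w='c' (idx 1), next='a' -> output (1, 'a'), add 'ca' as idx 6
Step 7: w='ac' (idx 5), next='a' -> output (5, 'a'), add 'aca' as idx 7


Encoded: [(0, 'c'), (1, 'c'), (0, 'a'), (3, 'a'), (3, 'c'), (1, 'a'), (5, 'a')]


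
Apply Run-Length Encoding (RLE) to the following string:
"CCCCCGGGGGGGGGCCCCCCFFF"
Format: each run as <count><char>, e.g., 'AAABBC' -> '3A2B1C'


Scanning runs left to right:
  i=0: run of 'C' x 5 -> '5C'
  i=5: run of 'G' x 9 -> '9G'
  i=14: run of 'C' x 6 -> '6C'
  i=20: run of 'F' x 3 -> '3F'

RLE = 5C9G6C3F


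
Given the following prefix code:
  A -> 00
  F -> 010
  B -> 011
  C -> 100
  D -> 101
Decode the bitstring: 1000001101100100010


Decoding step by step:
Bits 100 -> C
Bits 00 -> A
Bits 011 -> B
Bits 011 -> B
Bits 00 -> A
Bits 100 -> C
Bits 010 -> F


Decoded message: CABBACF


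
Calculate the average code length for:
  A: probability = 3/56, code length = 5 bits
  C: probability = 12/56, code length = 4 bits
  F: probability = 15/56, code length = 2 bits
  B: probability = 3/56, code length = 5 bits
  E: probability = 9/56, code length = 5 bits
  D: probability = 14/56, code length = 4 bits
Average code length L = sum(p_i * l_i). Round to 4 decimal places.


Weighted contributions p_i * l_i:
  A: (3/56) * 5 = 15/56
  C: (12/56) * 4 = 48/56
  F: (15/56) * 2 = 30/56
  B: (3/56) * 5 = 15/56
  E: (9/56) * 5 = 45/56
  D: (14/56) * 4 = 56/56
Sum = (15 + 48 + 30 + 15 + 45 + 56)/56 = 209/56

L = 209/56 = 3.7321 bits/symbol


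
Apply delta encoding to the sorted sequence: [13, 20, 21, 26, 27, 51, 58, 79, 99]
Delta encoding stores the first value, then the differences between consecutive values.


First value: 13
Deltas:
  20 - 13 = 7
  21 - 20 = 1
  26 - 21 = 5
  27 - 26 = 1
  51 - 27 = 24
  58 - 51 = 7
  79 - 58 = 21
  99 - 79 = 20


Delta encoded: [13, 7, 1, 5, 1, 24, 7, 21, 20]


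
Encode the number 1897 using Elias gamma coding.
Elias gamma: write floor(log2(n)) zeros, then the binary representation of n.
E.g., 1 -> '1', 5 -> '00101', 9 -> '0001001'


num_bits = floor(log2(1897)) + 1 = 11
leading_zeros = num_bits - 1 = 10
binary(1897) = 11101101001

Elias gamma(1897) = '0000000000' + '11101101001' = 000000000011101101001 (21 bits)


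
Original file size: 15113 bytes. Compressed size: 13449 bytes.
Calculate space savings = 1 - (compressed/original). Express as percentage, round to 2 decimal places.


ratio = compressed/original = 13449/15113 = 0.889896
savings = 1 - ratio = 1 - 0.889896 = 0.110104
as a percentage: 0.110104 * 100 = 11.01%

Space savings = 1 - 13449/15113 = 11.01%


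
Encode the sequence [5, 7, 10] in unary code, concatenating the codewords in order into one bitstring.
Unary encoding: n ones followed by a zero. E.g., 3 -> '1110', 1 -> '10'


Encode each number as n ones followed by a terminating 0:
  5 -> 111110 (6 bits)
  7 -> 11111110 (8 bits)
  10 -> 11111111110 (11 bits)
Total length = 6 + 8 + 11 = 25 bits.

Unary([5, 7, 10]) = 1111101111111011111111110 (25 bits)


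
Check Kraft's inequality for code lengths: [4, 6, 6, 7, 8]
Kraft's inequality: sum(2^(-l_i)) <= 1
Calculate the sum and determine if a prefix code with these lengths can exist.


Sum = 2^(-4) + 2^(-6) + 2^(-6) + 2^(-7) + 2^(-8)
    = 0.0625 + 0.015625 + 0.015625 + 0.0078125 + 0.00390625
    = 27/256 = 0.10546875
Since 0.10546875 <= 1, Kraft's inequality IS satisfied.
A prefix code with these lengths CAN exist.

Kraft sum = 0.10546875. Satisfied.
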